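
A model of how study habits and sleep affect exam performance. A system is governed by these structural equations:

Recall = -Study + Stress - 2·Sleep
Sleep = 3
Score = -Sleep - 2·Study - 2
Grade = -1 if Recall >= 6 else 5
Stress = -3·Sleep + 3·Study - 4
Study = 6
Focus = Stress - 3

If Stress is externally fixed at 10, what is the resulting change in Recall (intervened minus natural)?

5

The intervention breaks the incoming arrows to Stress: Stress = -3·Sleep + 3·Study - 4 no longer applies, and Stress = 10.
Recall = -Study + Stress - 2·Sleep  [with Study=6, Stress=10, Sleep=3]  = -2
Without intervention: Stress = -3·Sleep + 3·Study - 4  [with Sleep=3, Study=6]  = 5; Recall = -Study + Stress - 2·Sleep  [with Study=6, Stress=5, Sleep=3]  = -7.
Change = -2 − (-7) = 5.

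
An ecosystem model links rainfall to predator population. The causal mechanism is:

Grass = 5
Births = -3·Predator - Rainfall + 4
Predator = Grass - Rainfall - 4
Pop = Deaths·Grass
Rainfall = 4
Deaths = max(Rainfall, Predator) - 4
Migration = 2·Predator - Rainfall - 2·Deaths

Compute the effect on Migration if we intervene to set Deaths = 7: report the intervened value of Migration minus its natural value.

The intervention breaks the incoming arrows to Deaths: Deaths = max(Rainfall, Predator) - 4 no longer applies, and Deaths = 7.
Predator = Grass - Rainfall - 4  [with Grass=5, Rainfall=4]  = -3
Migration = 2·Predator - Rainfall - 2·Deaths  [with Predator=-3, Rainfall=4, Deaths=7]  = -24
Without intervention: Predator = Grass - Rainfall - 4  [with Grass=5, Rainfall=4]  = -3; Deaths = max(Rainfall, Predator) - 4  [with Rainfall=4, Predator=-3]  = 0; Migration = 2·Predator - Rainfall - 2·Deaths  [with Predator=-3, Rainfall=4, Deaths=0]  = -10.
Change = -24 − (-10) = -14.

-14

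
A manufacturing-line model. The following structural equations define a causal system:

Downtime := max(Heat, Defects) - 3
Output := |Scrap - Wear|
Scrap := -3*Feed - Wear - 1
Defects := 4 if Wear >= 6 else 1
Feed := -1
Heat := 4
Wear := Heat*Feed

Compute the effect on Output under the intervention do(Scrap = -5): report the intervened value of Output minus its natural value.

-9

The intervention breaks the incoming arrows to Scrap: Scrap := -3*Feed - Wear - 1 no longer applies, and Scrap = -5.
Wear = Heat*Feed  [with Heat=4, Feed=-1]  = -4
Output = |Scrap - Wear|  [with Scrap=-5, Wear=-4]  = 1
Without intervention: Wear = Heat*Feed  [with Heat=4, Feed=-1]  = -4; Scrap = -3*Feed - Wear - 1  [with Feed=-1, Wear=-4]  = 6; Output = |Scrap - Wear|  [with Scrap=6, Wear=-4]  = 10.
Change = 1 − 10 = -9.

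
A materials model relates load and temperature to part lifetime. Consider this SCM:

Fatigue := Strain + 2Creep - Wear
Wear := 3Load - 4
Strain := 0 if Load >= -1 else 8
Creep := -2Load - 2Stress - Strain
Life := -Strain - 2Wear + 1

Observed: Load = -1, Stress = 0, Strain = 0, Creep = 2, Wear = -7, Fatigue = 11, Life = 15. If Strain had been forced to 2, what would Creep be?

The intervention breaks the incoming arrows to Strain: Strain := 0 if Load >= -1 else 8 no longer applies, and Strain = 2.
Creep = -2Load - 2Stress - Strain  [with Load=-1, Stress=0, Strain=2]  = 0

0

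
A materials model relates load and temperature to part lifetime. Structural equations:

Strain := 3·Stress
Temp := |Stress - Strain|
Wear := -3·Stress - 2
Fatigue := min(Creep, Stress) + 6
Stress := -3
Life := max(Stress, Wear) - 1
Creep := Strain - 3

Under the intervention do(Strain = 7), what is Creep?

Under do(Strain=7), the mechanism Strain := 3·Stress is discarded; Strain is fixed at 7.
Creep = Strain - 3  [with Strain=7]  = 4

4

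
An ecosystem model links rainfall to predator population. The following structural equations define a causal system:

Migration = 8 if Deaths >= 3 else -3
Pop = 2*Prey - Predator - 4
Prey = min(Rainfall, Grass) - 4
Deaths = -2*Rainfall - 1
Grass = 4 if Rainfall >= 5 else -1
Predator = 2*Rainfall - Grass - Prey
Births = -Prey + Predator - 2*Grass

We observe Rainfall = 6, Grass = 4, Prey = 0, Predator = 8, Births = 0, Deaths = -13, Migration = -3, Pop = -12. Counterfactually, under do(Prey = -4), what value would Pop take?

-24

The intervention breaks the incoming arrows to Prey: Prey = min(Rainfall, Grass) - 4 no longer applies, and Prey = -4.
Grass = 4 if Rainfall >= 5 else -1  [with Rainfall=6]  = 4
Predator = 2*Rainfall - Grass - Prey  [with Rainfall=6, Grass=4, Prey=-4]  = 12
Pop = 2*Prey - Predator - 4  [with Prey=-4, Predator=12]  = -24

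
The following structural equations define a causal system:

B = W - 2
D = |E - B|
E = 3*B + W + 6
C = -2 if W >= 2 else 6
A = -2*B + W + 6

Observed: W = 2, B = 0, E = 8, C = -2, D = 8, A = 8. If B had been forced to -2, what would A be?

Under do(B=-2), the mechanism B = W - 2 is discarded; B is fixed at -2.
A = -2*B + W + 6  [with B=-2, W=2]  = 12

12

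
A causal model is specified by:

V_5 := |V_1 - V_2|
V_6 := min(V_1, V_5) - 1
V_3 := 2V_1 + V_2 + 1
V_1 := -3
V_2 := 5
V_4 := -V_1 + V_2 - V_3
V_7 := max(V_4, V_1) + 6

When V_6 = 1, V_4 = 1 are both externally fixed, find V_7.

Under do(V_6 = 1, V_4 = 1), each intervened variable's structural equation is replaced by its fixed value.
V_7 = max(V_4, V_1) + 6  [with V_4=1, V_1=-3]  = 7

7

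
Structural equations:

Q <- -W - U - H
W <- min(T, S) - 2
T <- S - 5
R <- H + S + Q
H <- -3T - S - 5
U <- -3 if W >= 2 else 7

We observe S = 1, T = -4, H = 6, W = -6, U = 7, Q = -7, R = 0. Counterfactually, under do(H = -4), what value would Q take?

The intervention breaks the incoming arrows to H: H <- -3T - S - 5 no longer applies, and H = -4.
T = S - 5  [with S=1]  = -4
W = min(T, S) - 2  [with T=-4, S=1]  = -6
U = -3 if W >= 2 else 7  [with W=-6]  = 7
Q = -W - U - H  [with W=-6, U=7, H=-4]  = 3

3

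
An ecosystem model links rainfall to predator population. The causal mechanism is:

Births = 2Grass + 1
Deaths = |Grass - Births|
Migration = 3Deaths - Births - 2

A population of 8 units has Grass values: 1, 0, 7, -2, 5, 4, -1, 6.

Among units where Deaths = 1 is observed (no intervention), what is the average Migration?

E[Migration|Deaths=1] averages over only the 2 units with Deaths=1 (Grass = 0, -2): Migration = 0, 4, mean 2.

2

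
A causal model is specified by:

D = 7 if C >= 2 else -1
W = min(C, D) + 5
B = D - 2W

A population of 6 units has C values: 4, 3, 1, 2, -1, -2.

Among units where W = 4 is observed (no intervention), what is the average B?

Observing W=4 restricts to units where W's equation naturally yields 4: C ∈ {1, -1}. In that subpopulation B = -9, -9, mean -9.

-9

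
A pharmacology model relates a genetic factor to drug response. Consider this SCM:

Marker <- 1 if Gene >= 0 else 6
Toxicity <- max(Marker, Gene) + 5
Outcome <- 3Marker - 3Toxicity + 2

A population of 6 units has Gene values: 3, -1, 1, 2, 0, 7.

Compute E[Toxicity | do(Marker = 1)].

7.5

Every unit gets Marker=1 under the intervention. Toxicity values become 8, 6, 6, 7, 6, 12; E[Toxicity|do(Marker=1)] = 7.5.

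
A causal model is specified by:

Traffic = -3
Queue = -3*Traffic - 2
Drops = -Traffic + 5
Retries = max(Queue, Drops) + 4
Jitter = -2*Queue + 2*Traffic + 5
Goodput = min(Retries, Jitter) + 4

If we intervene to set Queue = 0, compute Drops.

8

The intervention breaks the incoming arrows to Queue: Queue = -3*Traffic - 2 no longer applies, and Queue = 0.
Since Drops is not a descendant of the intervened variable, it is unaffected.
Drops = -Traffic + 5  [with Traffic=-3]  = 8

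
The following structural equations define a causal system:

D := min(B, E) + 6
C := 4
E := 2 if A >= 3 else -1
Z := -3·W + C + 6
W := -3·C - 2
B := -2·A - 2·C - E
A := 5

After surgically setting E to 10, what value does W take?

-14

Under do(E=10), the mechanism E := 2 if A >= 3 else -1 is discarded; E is fixed at 10.
Since W is not a descendant of the intervened variable, it is unaffected.
W = -3·C - 2  [with C=4]  = -14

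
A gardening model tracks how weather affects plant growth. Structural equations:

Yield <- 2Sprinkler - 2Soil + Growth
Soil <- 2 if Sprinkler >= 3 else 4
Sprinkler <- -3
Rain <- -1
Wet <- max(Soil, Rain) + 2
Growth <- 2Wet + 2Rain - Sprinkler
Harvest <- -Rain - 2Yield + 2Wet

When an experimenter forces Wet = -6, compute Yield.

-25

Under do(Wet=-6), the mechanism Wet <- max(Soil, Rain) + 2 is discarded; Wet is fixed at -6.
Soil = 2 if Sprinkler >= 3 else 4  [with Sprinkler=-3]  = 4
Growth = 2Wet + 2Rain - Sprinkler  [with Wet=-6, Rain=-1, Sprinkler=-3]  = -11
Yield = 2Sprinkler - 2Soil + Growth  [with Sprinkler=-3, Soil=4, Growth=-11]  = -25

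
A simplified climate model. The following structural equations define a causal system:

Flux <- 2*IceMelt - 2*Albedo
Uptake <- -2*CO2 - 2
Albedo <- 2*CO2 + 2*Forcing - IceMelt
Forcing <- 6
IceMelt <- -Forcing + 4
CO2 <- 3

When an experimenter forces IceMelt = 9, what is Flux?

do(IceMelt=9) replaces the equation IceMelt <- -Forcing + 4 with the constant IceMelt = 9.
Albedo = 2*CO2 + 2*Forcing - IceMelt  [with CO2=3, Forcing=6, IceMelt=9]  = 9
Flux = 2*IceMelt - 2*Albedo  [with IceMelt=9, Albedo=9]  = 0

0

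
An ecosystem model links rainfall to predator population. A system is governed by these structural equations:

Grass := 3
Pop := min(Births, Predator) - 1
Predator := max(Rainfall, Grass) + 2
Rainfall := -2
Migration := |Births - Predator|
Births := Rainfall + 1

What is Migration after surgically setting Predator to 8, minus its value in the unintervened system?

3

do(Predator=8) replaces the equation Predator := max(Rainfall, Grass) + 2 with the constant Predator = 8.
Births = Rainfall + 1  [with Rainfall=-2]  = -1
Migration = |Births - Predator|  [with Births=-1, Predator=8]  = 9
Without intervention: Predator = max(Rainfall, Grass) + 2  [with Rainfall=-2, Grass=3]  = 5; Births = Rainfall + 1  [with Rainfall=-2]  = -1; Migration = |Births - Predator|  [with Births=-1, Predator=5]  = 6.
Change = 9 − 6 = 3.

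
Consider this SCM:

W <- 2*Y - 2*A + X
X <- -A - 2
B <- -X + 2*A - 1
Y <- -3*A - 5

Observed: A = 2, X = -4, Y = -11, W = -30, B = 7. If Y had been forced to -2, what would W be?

The intervention breaks the incoming arrows to Y: Y <- -3*A - 5 no longer applies, and Y = -2.
X = -A - 2  [with A=2]  = -4
W = 2*Y - 2*A + X  [with Y=-2, A=2, X=-4]  = -12

-12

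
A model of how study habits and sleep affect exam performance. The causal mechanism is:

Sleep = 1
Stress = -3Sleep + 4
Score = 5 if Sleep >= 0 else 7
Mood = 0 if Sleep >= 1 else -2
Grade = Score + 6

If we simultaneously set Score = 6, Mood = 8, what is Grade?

Setting Score = 6, Mood = 8 by intervention discards those variables' equations.
Grade = Score + 6  [with Score=6]  = 12

12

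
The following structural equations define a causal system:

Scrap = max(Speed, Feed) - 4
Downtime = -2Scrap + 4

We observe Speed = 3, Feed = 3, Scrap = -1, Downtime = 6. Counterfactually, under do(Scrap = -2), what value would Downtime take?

8

The intervention breaks the incoming arrows to Scrap: Scrap = max(Speed, Feed) - 4 no longer applies, and Scrap = -2.
Downtime = -2Scrap + 4  [with Scrap=-2]  = 8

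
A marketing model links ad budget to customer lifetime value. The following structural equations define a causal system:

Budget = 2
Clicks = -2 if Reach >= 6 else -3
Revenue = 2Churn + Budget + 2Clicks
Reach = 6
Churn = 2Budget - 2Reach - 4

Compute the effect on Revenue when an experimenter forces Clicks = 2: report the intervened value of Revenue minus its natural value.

do(Clicks=2) replaces the equation Clicks = -2 if Reach >= 6 else -3 with the constant Clicks = 2.
Churn = 2Budget - 2Reach - 4  [with Budget=2, Reach=6]  = -12
Revenue = 2Churn + Budget + 2Clicks  [with Churn=-12, Budget=2, Clicks=2]  = -18
Without intervention: Clicks = -2 if Reach >= 6 else -3  [with Reach=6]  = -2; Churn = 2Budget - 2Reach - 4  [with Budget=2, Reach=6]  = -12; Revenue = 2Churn + Budget + 2Clicks  [with Churn=-12, Budget=2, Clicks=-2]  = -26.
Change = -18 − (-26) = 8.

8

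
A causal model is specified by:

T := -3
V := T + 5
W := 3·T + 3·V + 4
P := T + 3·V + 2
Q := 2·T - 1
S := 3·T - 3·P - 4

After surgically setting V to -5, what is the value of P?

-16

Under do(V=-5), the mechanism V := T + 5 is discarded; V is fixed at -5.
P = T + 3·V + 2  [with T=-3, V=-5]  = -16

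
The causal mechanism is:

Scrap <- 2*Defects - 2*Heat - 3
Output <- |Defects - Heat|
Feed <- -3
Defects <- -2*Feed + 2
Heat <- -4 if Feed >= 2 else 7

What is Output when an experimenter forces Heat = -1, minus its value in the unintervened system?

do(Heat=-1) replaces the equation Heat <- -4 if Feed >= 2 else 7 with the constant Heat = -1.
Defects = -2*Feed + 2  [with Feed=-3]  = 8
Output = |Defects - Heat|  [with Defects=8, Heat=-1]  = 9
Without intervention: Heat = -4 if Feed >= 2 else 7  [with Feed=-3]  = 7; Defects = -2*Feed + 2  [with Feed=-3]  = 8; Output = |Defects - Heat|  [with Defects=8, Heat=7]  = 1.
Change = 9 − 1 = 8.

8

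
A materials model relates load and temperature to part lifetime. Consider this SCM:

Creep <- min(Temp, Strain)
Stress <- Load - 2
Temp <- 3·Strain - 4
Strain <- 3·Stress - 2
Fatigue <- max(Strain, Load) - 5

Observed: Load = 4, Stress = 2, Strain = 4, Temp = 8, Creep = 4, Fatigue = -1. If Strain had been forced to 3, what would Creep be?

do(Strain=3) replaces the equation Strain <- 3·Stress - 2 with the constant Strain = 3.
Temp = 3·Strain - 4  [with Strain=3]  = 5
Creep = min(Temp, Strain)  [with Temp=5, Strain=3]  = 3

3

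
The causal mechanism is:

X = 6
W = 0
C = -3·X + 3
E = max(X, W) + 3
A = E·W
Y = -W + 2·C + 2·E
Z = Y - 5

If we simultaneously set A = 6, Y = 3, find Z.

Under do(A = 6, Y = 3), each intervened variable's structural equation is replaced by its fixed value.
Z = Y - 5  [with Y=3]  = -2

-2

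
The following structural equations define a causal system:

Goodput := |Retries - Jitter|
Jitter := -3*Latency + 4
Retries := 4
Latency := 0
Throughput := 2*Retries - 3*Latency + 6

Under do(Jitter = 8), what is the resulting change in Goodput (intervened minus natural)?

4

do(Jitter=8) replaces the equation Jitter := -3*Latency + 4 with the constant Jitter = 8.
Goodput = |Retries - Jitter|  [with Retries=4, Jitter=8]  = 4
Without intervention: Jitter = -3*Latency + 4  [with Latency=0]  = 4; Goodput = |Retries - Jitter|  [with Retries=4, Jitter=4]  = 0.
Change = 4 − 0 = 4.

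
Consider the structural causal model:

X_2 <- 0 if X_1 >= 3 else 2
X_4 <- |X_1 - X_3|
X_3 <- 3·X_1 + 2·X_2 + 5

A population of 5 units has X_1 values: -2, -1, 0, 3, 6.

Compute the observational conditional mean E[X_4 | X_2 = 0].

E[X_4|X_2=0] averages over only the 2 units with X_2=0 (X_1 = 3, 6): X_4 = 11, 17, mean 14.

14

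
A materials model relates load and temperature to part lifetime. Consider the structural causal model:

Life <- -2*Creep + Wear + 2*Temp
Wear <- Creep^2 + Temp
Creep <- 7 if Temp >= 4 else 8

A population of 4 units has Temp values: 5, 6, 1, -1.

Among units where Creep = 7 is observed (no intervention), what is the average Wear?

Observing Creep=7 restricts to units where Creep's equation naturally yields 7: Temp ∈ {5, 6}. In that subpopulation Wear = 54, 55, mean 54.5.

54.5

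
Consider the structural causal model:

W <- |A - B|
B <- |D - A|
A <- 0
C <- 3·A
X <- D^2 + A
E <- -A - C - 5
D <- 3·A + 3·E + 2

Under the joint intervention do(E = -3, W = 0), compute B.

7

Setting E = -3, W = 0 by intervention discards those variables' equations.
D = 3·A + 3·E + 2  [with A=0, E=-3]  = -7
B = |D - A|  [with D=-7, A=0]  = 7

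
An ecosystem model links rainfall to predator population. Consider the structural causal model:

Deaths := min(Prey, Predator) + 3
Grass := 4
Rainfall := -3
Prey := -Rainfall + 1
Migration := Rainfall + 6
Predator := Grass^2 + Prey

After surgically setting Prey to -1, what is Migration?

3

The intervention breaks the incoming arrows to Prey: Prey := -Rainfall + 1 no longer applies, and Prey = -1.
No directed path runs from Prey to Migration, so Migration keeps its natural value.
Migration = Rainfall + 6  [with Rainfall=-3]  = 3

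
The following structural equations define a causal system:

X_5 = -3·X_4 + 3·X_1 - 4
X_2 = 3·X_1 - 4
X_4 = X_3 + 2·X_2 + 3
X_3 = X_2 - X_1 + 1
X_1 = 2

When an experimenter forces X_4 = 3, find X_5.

Intervening sets X_4 = 3 and removes its equation (X_4 = X_3 + 2·X_2 + 3).
X_5 = -3·X_4 + 3·X_1 - 4  [with X_4=3, X_1=2]  = -7

-7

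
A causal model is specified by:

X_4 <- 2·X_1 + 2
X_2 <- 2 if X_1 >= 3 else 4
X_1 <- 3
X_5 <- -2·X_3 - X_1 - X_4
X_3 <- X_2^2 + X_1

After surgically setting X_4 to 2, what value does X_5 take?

Intervening sets X_4 = 2 and removes its equation (X_4 <- 2·X_1 + 2).
X_2 = 2 if X_1 >= 3 else 4  [with X_1=3]  = 2
X_3 = X_2^2 + X_1  [with X_2=2, X_1=3]  = 7
X_5 = -2·X_3 - X_1 - X_4  [with X_3=7, X_1=3, X_4=2]  = -19

-19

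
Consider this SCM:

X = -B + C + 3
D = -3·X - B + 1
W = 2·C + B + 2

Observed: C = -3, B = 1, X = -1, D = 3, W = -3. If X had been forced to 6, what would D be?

The intervention breaks the incoming arrows to X: X = -B + C + 3 no longer applies, and X = 6.
D = -3·X - B + 1  [with X=6, B=1]  = -18

-18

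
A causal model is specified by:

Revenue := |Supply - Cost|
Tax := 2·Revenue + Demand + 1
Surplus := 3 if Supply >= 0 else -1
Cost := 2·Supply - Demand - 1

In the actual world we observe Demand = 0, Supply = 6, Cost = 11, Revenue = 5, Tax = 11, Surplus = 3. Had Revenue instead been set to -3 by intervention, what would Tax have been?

-5

Intervening sets Revenue = -3 and removes its equation (Revenue := |Supply - Cost|).
Tax = 2·Revenue + Demand + 1  [with Revenue=-3, Demand=0]  = -5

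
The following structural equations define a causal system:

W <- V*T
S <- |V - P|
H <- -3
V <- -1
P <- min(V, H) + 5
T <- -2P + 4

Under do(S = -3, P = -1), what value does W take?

-6

The joint intervention fixes S = -3, P = -1, removing each variable's own equation.
T = -2P + 4  [with P=-1]  = 6
W = V*T  [with V=-1, T=6]  = -6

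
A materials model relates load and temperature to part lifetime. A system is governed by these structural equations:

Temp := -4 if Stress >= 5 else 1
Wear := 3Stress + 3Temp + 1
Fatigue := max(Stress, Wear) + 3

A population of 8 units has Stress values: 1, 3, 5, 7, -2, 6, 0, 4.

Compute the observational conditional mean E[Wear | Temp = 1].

7.6

Observing Temp=1 restricts to units where Temp's equation naturally yields 1: Stress ∈ {1, 3, -2, 0, 4}. In that subpopulation Wear = 7, 13, -2, 4, 16, mean 7.6.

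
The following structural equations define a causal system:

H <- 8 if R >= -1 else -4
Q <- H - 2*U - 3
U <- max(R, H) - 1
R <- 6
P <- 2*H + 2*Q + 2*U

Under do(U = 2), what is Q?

1

The intervention breaks the incoming arrows to U: U <- max(R, H) - 1 no longer applies, and U = 2.
H = 8 if R >= -1 else -4  [with R=6]  = 8
Q = H - 2*U - 3  [with H=8, U=2]  = 1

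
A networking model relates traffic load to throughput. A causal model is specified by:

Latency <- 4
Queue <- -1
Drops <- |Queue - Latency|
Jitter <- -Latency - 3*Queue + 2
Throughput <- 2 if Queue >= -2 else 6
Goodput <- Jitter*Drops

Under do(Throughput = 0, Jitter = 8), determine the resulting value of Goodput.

40

Setting Throughput = 0, Jitter = 8 by intervention discards those variables' equations.
Drops = |Queue - Latency|  [with Queue=-1, Latency=4]  = 5
Goodput = Jitter*Drops  [with Jitter=8, Drops=5]  = 40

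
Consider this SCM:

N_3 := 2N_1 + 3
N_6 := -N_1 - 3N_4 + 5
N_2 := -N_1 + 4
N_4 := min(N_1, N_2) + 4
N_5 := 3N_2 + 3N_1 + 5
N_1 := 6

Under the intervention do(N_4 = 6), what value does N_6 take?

-19

Under do(N_4=6), the mechanism N_4 := min(N_1, N_2) + 4 is discarded; N_4 is fixed at 6.
N_6 = -N_1 - 3N_4 + 5  [with N_1=6, N_4=6]  = -19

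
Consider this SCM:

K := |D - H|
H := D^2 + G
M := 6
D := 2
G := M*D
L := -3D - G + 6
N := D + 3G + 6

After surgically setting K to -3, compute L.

Intervening sets K = -3 and removes its equation (K := |D - H|).
No directed path runs from K to L, so L keeps its natural value.
G = M*D  [with M=6, D=2]  = 12
L = -3D - G + 6  [with D=2, G=12]  = -12

-12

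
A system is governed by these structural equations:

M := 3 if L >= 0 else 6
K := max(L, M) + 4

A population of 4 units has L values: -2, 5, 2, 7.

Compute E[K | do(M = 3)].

8.5

The intervention sets M=3 in all 4 units regardless of L. Recomputing K per unit gives 7, 9, 7, 11; average 8.5.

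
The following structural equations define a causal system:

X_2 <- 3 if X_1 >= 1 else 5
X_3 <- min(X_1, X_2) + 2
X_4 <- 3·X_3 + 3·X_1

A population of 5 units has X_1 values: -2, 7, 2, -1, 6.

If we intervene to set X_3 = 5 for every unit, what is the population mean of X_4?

do(X_3=5) breaks X_3's dependence on X_1. With X_3=5 fixed, X_4 across the units is 9, 36, 21, 12, 33, mean 22.2.

22.2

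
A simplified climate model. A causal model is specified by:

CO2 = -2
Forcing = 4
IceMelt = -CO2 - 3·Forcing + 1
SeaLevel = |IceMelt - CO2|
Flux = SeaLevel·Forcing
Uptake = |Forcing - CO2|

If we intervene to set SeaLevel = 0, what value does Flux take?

Intervening sets SeaLevel = 0 and removes its equation (SeaLevel = |IceMelt - CO2|).
Flux = SeaLevel·Forcing  [with SeaLevel=0, Forcing=4]  = 0

0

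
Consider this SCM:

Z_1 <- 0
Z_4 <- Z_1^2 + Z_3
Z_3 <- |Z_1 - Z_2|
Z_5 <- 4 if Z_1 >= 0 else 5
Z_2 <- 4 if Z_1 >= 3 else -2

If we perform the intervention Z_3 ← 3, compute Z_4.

The intervention breaks the incoming arrows to Z_3: Z_3 <- |Z_1 - Z_2| no longer applies, and Z_3 = 3.
Z_4 = Z_1^2 + Z_3  [with Z_1=0, Z_3=3]  = 3

3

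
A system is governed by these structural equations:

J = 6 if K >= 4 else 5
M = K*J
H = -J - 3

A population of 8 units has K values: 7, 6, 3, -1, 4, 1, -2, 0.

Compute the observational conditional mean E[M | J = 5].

E[M|J=5] averages over only the 5 units with J=5 (K = 3, -1, 1, -2, 0): M = 15, -5, 5, -10, 0, mean 1.

1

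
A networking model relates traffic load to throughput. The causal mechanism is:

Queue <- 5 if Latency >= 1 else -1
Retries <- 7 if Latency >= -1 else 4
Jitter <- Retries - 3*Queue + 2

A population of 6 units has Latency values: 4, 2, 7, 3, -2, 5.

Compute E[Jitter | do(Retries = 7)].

-3

do(Retries=7) breaks Retries's dependence on Latency. With Retries=7 fixed, Jitter across the units is -6, -6, -6, -6, 12, -6, mean -3.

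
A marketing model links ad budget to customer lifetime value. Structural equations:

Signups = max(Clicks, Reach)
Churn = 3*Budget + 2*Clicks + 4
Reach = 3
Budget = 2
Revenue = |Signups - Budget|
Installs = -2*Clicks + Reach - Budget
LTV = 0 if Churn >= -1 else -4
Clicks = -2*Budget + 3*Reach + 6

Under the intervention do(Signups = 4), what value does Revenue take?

2

Under do(Signups=4), the mechanism Signups = max(Clicks, Reach) is discarded; Signups is fixed at 4.
Revenue = |Signups - Budget|  [with Signups=4, Budget=2]  = 2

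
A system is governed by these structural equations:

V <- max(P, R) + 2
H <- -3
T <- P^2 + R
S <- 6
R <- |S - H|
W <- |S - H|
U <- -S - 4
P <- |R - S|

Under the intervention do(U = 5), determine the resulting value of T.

18

Intervening sets U = 5 and removes its equation (U <- -S - 4).
Since T is not a descendant of the intervened variable, it is unaffected.
R = |S - H|  [with S=6, H=-3]  = 9
P = |R - S|  [with R=9, S=6]  = 3
T = P^2 + R  [with P=3, R=9]  = 18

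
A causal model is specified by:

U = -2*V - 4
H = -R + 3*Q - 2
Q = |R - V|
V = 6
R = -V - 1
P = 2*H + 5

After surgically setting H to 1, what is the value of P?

7

Intervening sets H = 1 and removes its equation (H = -R + 3*Q - 2).
P = 2*H + 5  [with H=1]  = 7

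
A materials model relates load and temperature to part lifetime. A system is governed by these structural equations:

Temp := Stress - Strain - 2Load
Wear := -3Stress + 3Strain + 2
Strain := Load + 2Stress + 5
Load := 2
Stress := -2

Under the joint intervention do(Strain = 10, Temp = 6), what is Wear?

38

Setting Strain = 10, Temp = 6 by intervention discards those variables' equations.
Wear = -3Stress + 3Strain + 2  [with Stress=-2, Strain=10]  = 38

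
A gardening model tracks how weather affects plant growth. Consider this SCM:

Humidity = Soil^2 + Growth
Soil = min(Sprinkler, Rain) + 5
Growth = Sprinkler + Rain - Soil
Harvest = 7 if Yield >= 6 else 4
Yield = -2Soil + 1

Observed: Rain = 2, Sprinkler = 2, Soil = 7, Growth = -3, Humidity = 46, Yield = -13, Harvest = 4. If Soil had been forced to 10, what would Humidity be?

do(Soil=10) replaces the equation Soil = min(Sprinkler, Rain) + 5 with the constant Soil = 10.
Growth = Sprinkler + Rain - Soil  [with Sprinkler=2, Rain=2, Soil=10]  = -6
Humidity = Soil^2 + Growth  [with Soil=10, Growth=-6]  = 94

94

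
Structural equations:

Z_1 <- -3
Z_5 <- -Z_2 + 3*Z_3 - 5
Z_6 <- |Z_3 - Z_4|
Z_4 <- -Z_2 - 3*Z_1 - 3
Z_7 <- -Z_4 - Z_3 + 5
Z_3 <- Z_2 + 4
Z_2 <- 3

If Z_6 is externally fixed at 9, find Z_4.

3

do(Z_6=9) replaces the equation Z_6 <- |Z_3 - Z_4| with the constant Z_6 = 9.
No directed path runs from Z_6 to Z_4, so Z_4 keeps its natural value.
Z_4 = -Z_2 - 3*Z_1 - 3  [with Z_2=3, Z_1=-3]  = 3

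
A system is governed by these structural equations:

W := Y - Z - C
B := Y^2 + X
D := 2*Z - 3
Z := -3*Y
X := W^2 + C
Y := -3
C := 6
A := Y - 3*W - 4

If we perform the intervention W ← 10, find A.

-37

The intervention breaks the incoming arrows to W: W := Y - Z - C no longer applies, and W = 10.
A = Y - 3*W - 4  [with Y=-3, W=10]  = -37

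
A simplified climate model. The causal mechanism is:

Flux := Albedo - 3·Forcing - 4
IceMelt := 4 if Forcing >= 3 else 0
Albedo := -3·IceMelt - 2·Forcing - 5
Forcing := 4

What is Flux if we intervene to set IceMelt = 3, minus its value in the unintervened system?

3

Under do(IceMelt=3), the mechanism IceMelt := 4 if Forcing >= 3 else 0 is discarded; IceMelt is fixed at 3.
Albedo = -3·IceMelt - 2·Forcing - 5  [with IceMelt=3, Forcing=4]  = -22
Flux = Albedo - 3·Forcing - 4  [with Albedo=-22, Forcing=4]  = -38
Without intervention: IceMelt = 4 if Forcing >= 3 else 0  [with Forcing=4]  = 4; Albedo = -3·IceMelt - 2·Forcing - 5  [with IceMelt=4, Forcing=4]  = -25; Flux = Albedo - 3·Forcing - 4  [with Albedo=-25, Forcing=4]  = -41.
Change = -38 − (-41) = 3.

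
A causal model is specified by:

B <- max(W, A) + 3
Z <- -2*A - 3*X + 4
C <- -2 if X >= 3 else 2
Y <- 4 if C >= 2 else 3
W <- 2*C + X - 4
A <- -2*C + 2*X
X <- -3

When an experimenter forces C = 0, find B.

-3

Under do(C=0), the mechanism C <- -2 if X >= 3 else 2 is discarded; C is fixed at 0.
W = 2*C + X - 4  [with C=0, X=-3]  = -7
A = -2*C + 2*X  [with C=0, X=-3]  = -6
B = max(W, A) + 3  [with W=-7, A=-6]  = -3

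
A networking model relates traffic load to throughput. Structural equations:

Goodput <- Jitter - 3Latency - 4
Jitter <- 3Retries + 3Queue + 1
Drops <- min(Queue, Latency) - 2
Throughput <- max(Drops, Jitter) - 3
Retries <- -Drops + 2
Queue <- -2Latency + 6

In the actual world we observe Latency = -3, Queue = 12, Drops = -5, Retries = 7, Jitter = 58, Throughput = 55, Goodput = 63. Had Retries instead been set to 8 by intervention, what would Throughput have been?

Under do(Retries=8), the mechanism Retries <- -Drops + 2 is discarded; Retries is fixed at 8.
Queue = -2Latency + 6  [with Latency=-3]  = 12
Drops = min(Queue, Latency) - 2  [with Queue=12, Latency=-3]  = -5
Jitter = 3Retries + 3Queue + 1  [with Retries=8, Queue=12]  = 61
Throughput = max(Drops, Jitter) - 3  [with Drops=-5, Jitter=61]  = 58

58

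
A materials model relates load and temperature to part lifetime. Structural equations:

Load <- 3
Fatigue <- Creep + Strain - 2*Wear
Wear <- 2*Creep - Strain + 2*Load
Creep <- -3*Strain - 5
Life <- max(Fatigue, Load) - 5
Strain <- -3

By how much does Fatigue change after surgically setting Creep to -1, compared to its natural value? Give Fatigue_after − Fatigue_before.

15

do(Creep=-1) replaces the equation Creep <- -3*Strain - 5 with the constant Creep = -1.
Wear = 2*Creep - Strain + 2*Load  [with Creep=-1, Strain=-3, Load=3]  = 7
Fatigue = Creep + Strain - 2*Wear  [with Creep=-1, Strain=-3, Wear=7]  = -18
Without intervention: Creep = -3*Strain - 5  [with Strain=-3]  = 4; Wear = 2*Creep - Strain + 2*Load  [with Creep=4, Strain=-3, Load=3]  = 17; Fatigue = Creep + Strain - 2*Wear  [with Creep=4, Strain=-3, Wear=17]  = -33.
Change = -18 − (-33) = 15.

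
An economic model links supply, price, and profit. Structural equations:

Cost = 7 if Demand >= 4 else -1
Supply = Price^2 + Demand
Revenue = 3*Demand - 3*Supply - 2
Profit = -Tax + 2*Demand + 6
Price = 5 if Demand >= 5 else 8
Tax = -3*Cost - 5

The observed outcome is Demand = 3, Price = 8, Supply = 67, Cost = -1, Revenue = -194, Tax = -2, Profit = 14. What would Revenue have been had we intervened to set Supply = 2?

1

do(Supply=2) replaces the equation Supply = Price^2 + Demand with the constant Supply = 2.
Revenue = 3*Demand - 3*Supply - 2  [with Demand=3, Supply=2]  = 1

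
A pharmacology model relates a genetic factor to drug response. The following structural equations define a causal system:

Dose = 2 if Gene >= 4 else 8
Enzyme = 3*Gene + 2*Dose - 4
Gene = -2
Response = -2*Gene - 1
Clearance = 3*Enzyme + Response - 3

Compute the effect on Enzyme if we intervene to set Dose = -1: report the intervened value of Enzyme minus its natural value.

The intervention breaks the incoming arrows to Dose: Dose = 2 if Gene >= 4 else 8 no longer applies, and Dose = -1.
Enzyme = 3*Gene + 2*Dose - 4  [with Gene=-2, Dose=-1]  = -12
Without intervention: Dose = 2 if Gene >= 4 else 8  [with Gene=-2]  = 8; Enzyme = 3*Gene + 2*Dose - 4  [with Gene=-2, Dose=8]  = 6.
Change = -12 − 6 = -18.

-18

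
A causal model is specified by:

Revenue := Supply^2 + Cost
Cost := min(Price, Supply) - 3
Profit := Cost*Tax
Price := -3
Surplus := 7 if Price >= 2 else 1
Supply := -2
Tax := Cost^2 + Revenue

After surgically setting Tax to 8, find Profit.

The intervention breaks the incoming arrows to Tax: Tax := Cost^2 + Revenue no longer applies, and Tax = 8.
Cost = min(Price, Supply) - 3  [with Price=-3, Supply=-2]  = -6
Profit = Cost*Tax  [with Cost=-6, Tax=8]  = -48

-48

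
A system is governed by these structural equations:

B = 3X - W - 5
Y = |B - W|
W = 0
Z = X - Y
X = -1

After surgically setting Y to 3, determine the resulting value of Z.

-4

Intervening sets Y = 3 and removes its equation (Y = |B - W|).
Z = X - Y  [with X=-1, Y=3]  = -4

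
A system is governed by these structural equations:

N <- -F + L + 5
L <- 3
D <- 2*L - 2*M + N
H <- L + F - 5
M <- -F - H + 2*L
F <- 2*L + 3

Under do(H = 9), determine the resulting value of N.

-1

Under do(H=9), the mechanism H <- L + F - 5 is discarded; H is fixed at 9.
Since N is not a descendant of the intervened variable, it is unaffected.
F = 2*L + 3  [with L=3]  = 9
N = -F + L + 5  [with F=9, L=3]  = -1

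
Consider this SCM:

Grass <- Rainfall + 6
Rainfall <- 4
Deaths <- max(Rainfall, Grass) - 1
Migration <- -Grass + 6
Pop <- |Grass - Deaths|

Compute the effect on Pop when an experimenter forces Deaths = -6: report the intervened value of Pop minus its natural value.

15

do(Deaths=-6) replaces the equation Deaths <- max(Rainfall, Grass) - 1 with the constant Deaths = -6.
Grass = Rainfall + 6  [with Rainfall=4]  = 10
Pop = |Grass - Deaths|  [with Grass=10, Deaths=-6]  = 16
Without intervention: Grass = Rainfall + 6  [with Rainfall=4]  = 10; Deaths = max(Rainfall, Grass) - 1  [with Rainfall=4, Grass=10]  = 9; Pop = |Grass - Deaths|  [with Grass=10, Deaths=9]  = 1.
Change = 16 − 1 = 15.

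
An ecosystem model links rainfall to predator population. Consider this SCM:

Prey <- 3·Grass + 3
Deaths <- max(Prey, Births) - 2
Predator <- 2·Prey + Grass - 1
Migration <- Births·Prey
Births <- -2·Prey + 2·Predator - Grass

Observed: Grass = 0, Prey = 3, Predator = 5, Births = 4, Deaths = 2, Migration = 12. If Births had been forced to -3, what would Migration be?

Under do(Births=-3), the mechanism Births <- -2·Prey + 2·Predator - Grass is discarded; Births is fixed at -3.
Prey = 3·Grass + 3  [with Grass=0]  = 3
Migration = Births·Prey  [with Births=-3, Prey=3]  = -9

-9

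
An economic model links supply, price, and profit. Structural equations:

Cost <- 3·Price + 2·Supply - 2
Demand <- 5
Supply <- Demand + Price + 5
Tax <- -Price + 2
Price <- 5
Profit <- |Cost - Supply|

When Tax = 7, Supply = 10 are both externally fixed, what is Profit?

23

The joint intervention fixes Tax = 7, Supply = 10, removing each variable's own equation.
Cost = 3·Price + 2·Supply - 2  [with Price=5, Supply=10]  = 33
Profit = |Cost - Supply|  [with Cost=33, Supply=10]  = 23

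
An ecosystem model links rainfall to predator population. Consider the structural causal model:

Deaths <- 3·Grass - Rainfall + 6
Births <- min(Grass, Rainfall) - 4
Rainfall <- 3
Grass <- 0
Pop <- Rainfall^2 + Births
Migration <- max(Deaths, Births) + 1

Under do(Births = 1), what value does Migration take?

do(Births=1) replaces the equation Births <- min(Grass, Rainfall) - 4 with the constant Births = 1.
Deaths = 3·Grass - Rainfall + 6  [with Grass=0, Rainfall=3]  = 3
Migration = max(Deaths, Births) + 1  [with Deaths=3, Births=1]  = 4

4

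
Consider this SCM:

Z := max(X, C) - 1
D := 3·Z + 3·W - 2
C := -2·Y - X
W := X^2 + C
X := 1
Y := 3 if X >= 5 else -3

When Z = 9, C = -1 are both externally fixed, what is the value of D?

The joint intervention fixes Z = 9, C = -1, removing each variable's own equation.
W = X^2 + C  [with X=1, C=-1]  = 0
D = 3·Z + 3·W - 2  [with Z=9, W=0]  = 25

25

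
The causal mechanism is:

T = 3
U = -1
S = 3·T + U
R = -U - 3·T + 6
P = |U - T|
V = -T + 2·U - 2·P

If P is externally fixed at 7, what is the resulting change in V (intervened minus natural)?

-6

The intervention breaks the incoming arrows to P: P = |U - T| no longer applies, and P = 7.
V = -T + 2·U - 2·P  [with T=3, U=-1, P=7]  = -19
Without intervention: P = |U - T|  [with U=-1, T=3]  = 4; V = -T + 2·U - 2·P  [with T=3, U=-1, P=4]  = -13.
Change = -19 − (-13) = -6.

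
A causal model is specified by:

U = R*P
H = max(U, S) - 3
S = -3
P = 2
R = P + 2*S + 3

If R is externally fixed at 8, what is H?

13

do(R=8) replaces the equation R = P + 2*S + 3 with the constant R = 8.
U = R*P  [with R=8, P=2]  = 16
H = max(U, S) - 3  [with U=16, S=-3]  = 13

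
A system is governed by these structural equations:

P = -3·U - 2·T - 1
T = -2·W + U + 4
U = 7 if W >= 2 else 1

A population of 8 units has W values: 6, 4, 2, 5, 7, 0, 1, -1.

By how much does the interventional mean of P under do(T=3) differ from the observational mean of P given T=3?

The intervention sets T=3 in all 8 units regardless of W. Recomputing P per unit gives -28, -28, -28, -28, -28, -10, -10, -10; average -21.25.
Observing T=3 restricts to units where T's equation naturally yields 3: W ∈ {4, 1}. In that subpopulation P = -28, -10, mean -19.
Difference = -21.25 − (-19) = -2.25.

-2.25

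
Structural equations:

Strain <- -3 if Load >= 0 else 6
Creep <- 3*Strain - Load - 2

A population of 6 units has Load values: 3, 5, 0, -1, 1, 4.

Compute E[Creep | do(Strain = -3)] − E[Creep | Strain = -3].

0.6

do(Strain=-3) breaks Strain's dependence on Load. With Strain=-3 fixed, Creep across the units is -14, -16, -11, -10, -12, -15, mean -13.
Conditioning on Strain=-3 selects the 5 unit(s) with Load ∈ {3, 5, 0, 1, 4}. Their Creep values: -14, -16, -11, -12, -15. Mean = -13.6.
Difference = -13 − (-13.6) = 0.6.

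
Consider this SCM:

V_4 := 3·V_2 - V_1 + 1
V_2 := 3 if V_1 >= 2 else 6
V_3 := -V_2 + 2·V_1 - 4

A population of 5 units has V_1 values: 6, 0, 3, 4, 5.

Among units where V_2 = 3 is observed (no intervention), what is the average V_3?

Conditioning on V_2=3 selects the 4 unit(s) with V_1 ∈ {6, 3, 4, 5}. Their V_3 values: 5, -1, 1, 3. Mean = 2.

2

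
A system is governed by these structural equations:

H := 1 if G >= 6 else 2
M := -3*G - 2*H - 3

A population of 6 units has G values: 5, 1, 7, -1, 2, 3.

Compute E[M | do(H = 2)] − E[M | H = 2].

-2.5

The intervention sets H=2 in all 6 units regardless of G. Recomputing M per unit gives -22, -10, -28, -4, -13, -16; average -15.5.
E[M|H=2] averages over only the 5 units with H=2 (G = 5, 1, -1, 2, 3): M = -22, -10, -4, -13, -16, mean -13.
Difference = -15.5 − (-13) = -2.5.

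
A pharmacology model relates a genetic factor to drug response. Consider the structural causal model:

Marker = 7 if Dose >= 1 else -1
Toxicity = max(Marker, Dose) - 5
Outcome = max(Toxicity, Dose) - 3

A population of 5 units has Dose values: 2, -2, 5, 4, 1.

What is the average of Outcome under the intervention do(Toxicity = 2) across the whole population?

do(Toxicity=2) breaks Toxicity's dependence on Dose. With Toxicity=2 fixed, Outcome across the units is -1, -1, 2, 1, -1, mean 0.

0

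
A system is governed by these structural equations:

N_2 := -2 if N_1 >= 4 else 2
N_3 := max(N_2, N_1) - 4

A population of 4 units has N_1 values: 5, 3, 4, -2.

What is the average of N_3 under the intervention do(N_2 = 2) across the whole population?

do(N_2=2) breaks N_2's dependence on N_1. With N_2=2 fixed, N_3 across the units is 1, -1, 0, -2, mean -0.5.

-0.5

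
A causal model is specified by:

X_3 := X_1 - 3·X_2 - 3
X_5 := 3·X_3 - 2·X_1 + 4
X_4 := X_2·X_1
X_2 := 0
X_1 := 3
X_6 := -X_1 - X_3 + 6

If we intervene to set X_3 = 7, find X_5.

do(X_3=7) replaces the equation X_3 := X_1 - 3·X_2 - 3 with the constant X_3 = 7.
X_5 = 3·X_3 - 2·X_1 + 4  [with X_3=7, X_1=3]  = 19

19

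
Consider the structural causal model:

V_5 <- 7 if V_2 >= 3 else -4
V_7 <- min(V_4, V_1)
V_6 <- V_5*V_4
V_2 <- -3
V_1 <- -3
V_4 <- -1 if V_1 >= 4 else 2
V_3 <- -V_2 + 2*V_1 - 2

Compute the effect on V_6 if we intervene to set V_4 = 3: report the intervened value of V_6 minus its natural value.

-4

Under do(V_4=3), the mechanism V_4 <- -1 if V_1 >= 4 else 2 is discarded; V_4 is fixed at 3.
V_5 = 7 if V_2 >= 3 else -4  [with V_2=-3]  = -4
V_6 = V_5*V_4  [with V_5=-4, V_4=3]  = -12
Without intervention: V_4 = -1 if V_1 >= 4 else 2  [with V_1=-3]  = 2; V_5 = 7 if V_2 >= 3 else -4  [with V_2=-3]  = -4; V_6 = V_5*V_4  [with V_5=-4, V_4=2]  = -8.
Change = -12 − (-8) = -4.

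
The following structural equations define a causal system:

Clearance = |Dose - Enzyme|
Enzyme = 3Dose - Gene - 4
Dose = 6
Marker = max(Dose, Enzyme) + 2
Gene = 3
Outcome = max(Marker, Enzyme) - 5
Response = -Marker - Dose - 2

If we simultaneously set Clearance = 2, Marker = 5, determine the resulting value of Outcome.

Under do(Clearance = 2, Marker = 5), each intervened variable's structural equation is replaced by its fixed value.
Enzyme = 3Dose - Gene - 4  [with Dose=6, Gene=3]  = 11
Outcome = max(Marker, Enzyme) - 5  [with Marker=5, Enzyme=11]  = 6

6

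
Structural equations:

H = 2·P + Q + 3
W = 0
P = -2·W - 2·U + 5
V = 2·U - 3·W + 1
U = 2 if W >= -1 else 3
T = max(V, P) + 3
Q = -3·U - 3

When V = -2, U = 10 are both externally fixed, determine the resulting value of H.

-60

Under do(V = -2, U = 10), each intervened variable's structural equation is replaced by its fixed value.
P = -2·W - 2·U + 5  [with W=0, U=10]  = -15
Q = -3·U - 3  [with U=10]  = -33
H = 2·P + Q + 3  [with P=-15, Q=-33]  = -60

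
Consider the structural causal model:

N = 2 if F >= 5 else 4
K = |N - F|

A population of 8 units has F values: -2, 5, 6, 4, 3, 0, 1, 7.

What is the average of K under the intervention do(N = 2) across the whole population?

do(N=2) breaks N's dependence on F. With N=2 fixed, K across the units is 4, 3, 4, 2, 1, 2, 1, 5, mean 2.75.

2.75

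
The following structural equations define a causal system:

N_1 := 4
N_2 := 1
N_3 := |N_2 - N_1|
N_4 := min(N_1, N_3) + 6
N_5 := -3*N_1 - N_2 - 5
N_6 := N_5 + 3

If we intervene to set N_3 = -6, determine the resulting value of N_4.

0

The intervention breaks the incoming arrows to N_3: N_3 := |N_2 - N_1| no longer applies, and N_3 = -6.
N_4 = min(N_1, N_3) + 6  [with N_1=4, N_3=-6]  = 0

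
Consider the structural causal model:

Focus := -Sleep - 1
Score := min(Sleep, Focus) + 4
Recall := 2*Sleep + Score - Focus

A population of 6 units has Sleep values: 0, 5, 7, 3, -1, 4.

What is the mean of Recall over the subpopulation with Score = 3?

E[Recall|Score=3] averages over only the 2 units with Score=3 (Sleep = 0, -1): Recall = 4, 1, mean 2.5.

2.5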